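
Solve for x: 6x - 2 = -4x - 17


Starting with: 6x - 2 = -4x - 17
Move all x terms to left: (6 + 4)x = -17 + 2
Simplify: 10x = -15
Divide both sides by 10: x = -3/2

x = -3/2


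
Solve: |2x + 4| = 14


An absolute value equation |expr| = 14 gives two cases:
Case 1: 2x + 4 = 14
  2x = 10, so x = 5
Case 2: 2x + 4 = -14
  2x = -18, so x = -9

x = -9, x = 5


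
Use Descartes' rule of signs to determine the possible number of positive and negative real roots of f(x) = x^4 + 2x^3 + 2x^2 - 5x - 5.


Descartes' rule of signs:

For positive roots, count sign changes in f(x) = x^4 + 2x^3 + 2x^2 - 5x - 5:
Signs of coefficients: +, +, +, -, -
Number of sign changes: 1
Possible positive real roots: 1

For negative roots, examine f(-x) = x^4 - 2x^3 + 2x^2 + 5x - 5:
Signs of coefficients: +, -, +, +, -
Number of sign changes: 3
Possible negative real roots: 3, 1

Positive roots: 1; Negative roots: 3 or 1


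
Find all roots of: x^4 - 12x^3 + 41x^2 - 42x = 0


The constant term is 0, so x = 0 is a root. Factor out x:
  x^3 - 12x^2 + 41x - 42 = 0
Let p(x) = x^3 - 12x^2 + 41x - 42. By the rational root theorem (leading coefficient 1), any rational root is an integer divisor of 42: try ±1, ±2, ... in turn.
Test x = 1: value = -12 ≠ 0.
Test x = -1: value = -96 ≠ 0.
Test x = 2: value = 0 ✓, so (x - 2) is a factor.
Synthetic division by (x - 2): bring down 1; 1(2) - 12 = -10; (-10)(2) + 41 = 21; 21(2) - 42 = 0 → quotient x^2 - 10x + 21, remainder 0.
Solve the quadratic x^2 - 10x + 21 = 0: discriminant = (-10)^2 - 4(1)(21) = 100 - 84 = 16.
sqrt(16) = 4, so x = (10 ± 4)/2: x = 7 or x = 3.
Collecting all roots found:

x = 0, x = 2, x = 3, x = 7


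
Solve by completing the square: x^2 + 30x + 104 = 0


Start: x^2 + 30x + 104 = 0
Move constant: x^2 + 30x = -104
Half of 30 is 15, squared is 225
Add 225 to both sides: x^2 + 30x + 225 = 121
(x + 15)^2 = 121
x + 15 = ±11
x = -15 + 11 = -4 or x = -15 - 11 = -26

x = -26, x = -4


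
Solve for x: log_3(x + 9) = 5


Convert to exponential form: x + 9 = 3^5 = 243
x = 243 - 9 = 234
Check: log_3(234 + 9) = log_3(243) = log_3(243) = 5 ✓

x = 234


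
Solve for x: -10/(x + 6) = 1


Multiply both sides by (x + 6): -10 = 1(x + 6)
Distribute: -10 = x + 6
x = -10 - 6 = -16
x = -16

x = -16


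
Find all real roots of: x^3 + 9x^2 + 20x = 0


The constant term is 0, so x = 0 is a root. Factor out x:
  x(x^2 + 9x + 20) = 0
Solve the quadratic x^2 + 9x + 20 = 0: discriminant = 9^2 - 4(1)(20) = 81 - 80 = 1.
sqrt(1) = 1, so x = (-9 ± 1)/2: x = -4 or x = -5.

x = -5, x = -4, x = 0


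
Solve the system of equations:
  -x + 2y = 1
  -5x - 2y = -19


Using Cramer's rule:
Determinant D = (-1)(-2) - (-5)(2) = 2 + 10 = 12
Dx = (1)(-2) - (-19)(2) = -2 + 38 = 36
Dy = (-1)(-19) - (-5)(1) = 19 + 5 = 24
x = Dx/D = 36/12 = 3
y = Dy/D = 24/12 = 2

x = 3, y = 2


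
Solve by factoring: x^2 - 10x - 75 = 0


We need two numbers that multiply to -75 and add to -10.
Those numbers are -15 and 5 (since (-15) * 5 = -75 and (-15) + 5 = -10).
So x^2 - 10x - 75 = (x - 15)(x + 5) = 0
Setting each factor to zero: x = 15 or x = -5

x = -5, x = 15


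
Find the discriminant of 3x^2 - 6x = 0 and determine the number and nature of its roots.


For ax^2 + bx + c = 0, discriminant D = b^2 - 4ac
Here a = 3, b = -6, c = 0
D = (-6)^2 - 4(3)(0) = 36 - 0 = 36

D = 36 > 0 and is a perfect square (sqrt = 6)
The equation has 2 distinct real rational roots.

Discriminant = 36, 2 distinct real rational roots


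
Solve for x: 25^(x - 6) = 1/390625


Express both sides with the same base.
1/390625 = 25^(-4)
Since the bases match, equate exponents: x - 6 = -4
So x = -4 - (-6) = 2

x = 2


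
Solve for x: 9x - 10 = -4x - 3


Starting with: 9x - 10 = -4x - 3
Move all x terms to left: (9 + 4)x = -3 + 10
Simplify: 13x = 7
Divide both sides by 13: x = 7/13

x = 7/13


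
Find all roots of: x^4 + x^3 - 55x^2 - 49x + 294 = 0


Let p(x) = x^4 + x^3 - 55x^2 - 49x + 294. By the rational root theorem (leading coefficient 1), any rational root is an integer divisor of 294: try ±1, ±2, ... in turn.
Test x = 1: value = 192 ≠ 0.
Test x = -1: value = 288 ≠ 0.
Test x = 2: value = 0 ✓, so (x - 2) is a factor.
Synthetic division by (x - 2): bring down 1; 1(2) + 1 = 3; 3(2) - 55 = -49; (-49)(2) - 49 = -147; (-147)(2) + 294 = 0 → quotient x^3 + 3x^2 - 49x - 147, remainder 0.
Continue with the quotient x^3 + 3x^2 - 49x - 147 (candidates must divide 147).
Test x = 3: value = -240 ≠ 0.
Test x = -3: value = 0 ✓, so (x + 3) is a factor.
Synthetic division by (x + 3): bring down 1; 1(-3) + 3 = 0; 0(-3) - 49 = -49; (-49)(-3) - 147 = 0 → quotient x^2 - 49, remainder 0.
Solve the quadratic x^2 - 49 = 0: discriminant = 0^2 - 4(1)(-49) = 0 + 196 = 196.
sqrt(196) = 14, so x = (0 ± 14)/2: x = 7 or x = -7.
Collecting all roots found:

x = -7, x = -3, x = 2, x = 7


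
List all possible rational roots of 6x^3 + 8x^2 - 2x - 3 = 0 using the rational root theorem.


Rational root theorem: possible roots are ±p/q where:
  p divides the constant term (-3): p ∈ {1, 3}
  q divides the leading coefficient (6): q ∈ {1, 2, 3, 6}

All possible rational roots: -3, -3/2, -1, -1/2, -1/3, -1/6, 1/6, 1/3, 1/2, 1, 3/2, 3

-3, -3/2, -1, -1/2, -1/3, -1/6, 1/6, 1/3, 1/2, 1, 3/2, 3


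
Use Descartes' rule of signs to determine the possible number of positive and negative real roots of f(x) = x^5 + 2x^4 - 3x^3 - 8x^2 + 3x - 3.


Descartes' rule of signs:

For positive roots, count sign changes in f(x) = x^5 + 2x^4 - 3x^3 - 8x^2 + 3x - 3:
Signs of coefficients: +, +, -, -, +, -
Number of sign changes: 3
Possible positive real roots: 3, 1

For negative roots, examine f(-x) = -x^5 + 2x^4 + 3x^3 - 8x^2 - 3x - 3:
Signs of coefficients: -, +, +, -, -, -
Number of sign changes: 2
Possible negative real roots: 2, 0

Positive roots: 3 or 1; Negative roots: 2 or 0


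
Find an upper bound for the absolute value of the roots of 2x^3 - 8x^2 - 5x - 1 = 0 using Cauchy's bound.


Cauchy's bound: all roots r satisfy |r| <= 1 + max(|a_i/a_n|) for i = 0,...,n-1
where a_n is the leading coefficient.

Coefficients: [2, -8, -5, -1]
Leading coefficient a_n = 2
Ratios |a_i/a_n|: 4, 5/2, 1/2
Maximum ratio: 4
Cauchy's bound: |r| <= 1 + 4 = 5

Upper bound = 5


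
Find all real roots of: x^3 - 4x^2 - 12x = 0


The constant term is 0, so x = 0 is a root. Factor out x:
  x(x^2 - 4x - 12) = 0
Solve the quadratic x^2 - 4x - 12 = 0: discriminant = (-4)^2 - 4(1)(-12) = 16 + 48 = 64.
sqrt(64) = 8, so x = (4 ± 8)/2: x = 6 or x = -2.

x = -2, x = 0, x = 6


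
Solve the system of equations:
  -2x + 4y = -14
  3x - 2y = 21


Using Cramer's rule:
Determinant D = (-2)(-2) - (3)(4) = 4 - 12 = -8
Dx = (-14)(-2) - (21)(4) = 28 - 84 = -56
Dy = (-2)(21) - (3)(-14) = -42 + 42 = 0
x = Dx/D = -56/-8 = 7
y = Dy/D = 0/-8 = 0

x = 7, y = 0


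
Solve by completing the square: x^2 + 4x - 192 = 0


Start: x^2 + 4x - 192 = 0
Move constant: x^2 + 4x = 192
Half of 4 is 2, squared is 4
Add 4 to both sides: x^2 + 4x + 4 = 196
(x + 2)^2 = 196
x + 2 = ±14
x = -2 + 14 = 12 or x = -2 - 14 = -16

x = -16, x = 12


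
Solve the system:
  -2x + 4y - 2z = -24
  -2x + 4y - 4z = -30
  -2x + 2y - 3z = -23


Using Cramer's rule. Expand each determinant along the first row.
D  = (-2)*[4*(-3) - (-4)*2] - 4*[(-2)*(-3) - (-4)*(-2)] + (-2)*[(-2)*2 - 4*(-2)]
  = (-2)*(-4) - 4*(-2) + (-2)*(4) = 8
Dx = (-24)*[4*(-3) - (-4)*2] - 4*[(-30)*(-3) - (-4)*(-23)] + (-2)*[(-30)*2 - 4*(-23)]
  = (-24)*(-4) - 4*(-2) + (-2)*(32) = 40
Dy = (-2)*[(-30)*(-3) - (-4)*(-23)] - (-24)*[(-2)*(-3) - (-4)*(-2)] + (-2)*[(-2)*(-23) - (-30)*(-2)]
  = (-2)*(-2) - (-24)*(-2) + (-2)*(-14) = -16
Dz = (-2)*[4*(-23) - (-30)*2] - 4*[(-2)*(-23) - (-30)*(-2)] + (-24)*[(-2)*2 - 4*(-2)]
  = (-2)*(-32) - 4*(-14) + (-24)*(4) = 24
x = Dx/D = 40/8 = 5, y = Dy/D = -16/8 = -2, z = Dz/D = 24/8 = 3
Check eq1: (-2)(5) + (4)(-2) + (-2)(3) = -24 = -24 ✓
Check eq2: (-2)(5) + (4)(-2) + (-4)(3) = -30 = -30 ✓
Check eq3: (-2)(5) + (2)(-2) + (-3)(3) = -23 = -23 ✓

x = 5, y = -2, z = 3


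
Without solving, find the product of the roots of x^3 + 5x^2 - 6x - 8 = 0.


By Vieta's formulas for x^3 + bx^2 + cx + d = 0:
  r1 + r2 + r3 = -b/a = -5
  r1*r2 + r1*r3 + r2*r3 = c/a = -6
  r1*r2*r3 = -d/a = 8


Product = 8


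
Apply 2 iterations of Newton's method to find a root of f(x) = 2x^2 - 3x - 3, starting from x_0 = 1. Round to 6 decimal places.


Newton's method: x_(n+1) = x_n - f(x_n)/f'(x_n)
f(x) = 2x^2 - 3x - 3
f'(x) = 4x - 3

Iteration 1:
  f(1.000000) = -4.000000
  f'(1.000000) = 1.000000
  x_1 = 1.000000 - (-4.000000)/(1.000000) = 5.000000

Iteration 2:
  f(5.000000) = 32.000000
  f'(5.000000) = 17.000000
  x_2 = 5.000000 - (32.000000)/(17.000000) = 3.117647

x_2 = 3.117647


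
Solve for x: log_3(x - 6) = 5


Convert to exponential form: x - 6 = 3^5 = 243
x = 243 + 6 = 249
Check: log_3(249 - 6) = log_3(243) = log_3(243) = 5 ✓

x = 249


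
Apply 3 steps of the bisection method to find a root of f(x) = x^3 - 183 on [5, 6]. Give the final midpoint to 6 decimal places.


f(x) = x^3 - 183
f(5) = -58 < 0
f(6) = 33 > 0

Step 1: midpoint = (5.000000 + 6.000000)/2 = 5.500000
  f(5.500000) = -16.625000
  f(mid) < 0, so root is in [5.500000, 6.000000]

Step 2: midpoint = (5.500000 + 6.000000)/2 = 5.750000
  f(5.750000) = 7.109375
  f(mid) > 0, so root is in [5.500000, 5.750000]

Step 3: midpoint = (5.500000 + 5.750000)/2 = 5.625000
  f(5.625000) = -5.021484
  f(mid) < 0, so root is in [5.625000, 5.750000]

midpoint = 5.625000


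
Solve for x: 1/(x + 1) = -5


Multiply both sides by (x + 1): 1 = -5(x + 1)
Distribute: 1 = -5x - 5
-5x = 1 + 5 = 6
x = -6/5

x = -6/5


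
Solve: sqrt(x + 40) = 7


Square both sides: x + 40 = 7^2 = 49
x = 49 - 40 = 9
x = 9
Check: sqrt(1*9 + 40) = sqrt(49) = 7 ✓

x = 9


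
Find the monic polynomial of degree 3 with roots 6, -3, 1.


A monic polynomial with roots 6, -3, 1 is:
p(x) = (x - 6)(x + 3)(x - 1)
After multiplying by (x - 6): x - 6
After multiplying by (x + 3): x^2 - 3x - 18
After multiplying by (x - 1): x^3 - 4x^2 - 15x + 18

x^3 - 4x^2 - 15x + 18


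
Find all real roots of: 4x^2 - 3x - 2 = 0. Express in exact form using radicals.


Using the quadratic formula: x = (-b ± sqrt(b^2 - 4ac)) / (2a)
Here a = 4, b = -3, c = -2
Discriminant = b^2 - 4ac = (-3)^2 - 4(4)(-2) = 9 + 32 = 41
Since discriminant = 41 > 0, there are two real roots.
x = (3 ± sqrt(41)) / 8
Numerically: x ≈ 1.1754 or x ≈ -0.4254

x = (3 + sqrt(41)) / 8 or x = (3 - sqrt(41)) / 8


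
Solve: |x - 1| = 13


An absolute value equation |expr| = 13 gives two cases:
Case 1: x - 1 = 13
  x = 14, so x = 14
Case 2: x - 1 = -13
  x = -12, so x = -12

x = -12, x = 14


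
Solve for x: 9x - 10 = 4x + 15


Starting with: 9x - 10 = 4x + 15
Move all x terms to left: (9 - 4)x = 15 + 10
Simplify: 5x = 25
Divide both sides by 5: x = 5

x = 5


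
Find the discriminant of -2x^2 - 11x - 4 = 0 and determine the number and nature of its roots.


For ax^2 + bx + c = 0, discriminant D = b^2 - 4ac
Here a = -2, b = -11, c = -4
D = (-11)^2 - 4(-2)(-4) = 121 - 32 = 89

D = 89 > 0 but not a perfect square
The equation has 2 distinct real irrational roots.

Discriminant = 89, 2 distinct real irrational roots


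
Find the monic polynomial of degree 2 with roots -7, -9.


A monic polynomial with roots -7, -9 is:
p(x) = (x + 7)(x + 9)
After multiplying by (x + 7): x + 7
After multiplying by (x + 9): x^2 + 16x + 63

x^2 + 16x + 63


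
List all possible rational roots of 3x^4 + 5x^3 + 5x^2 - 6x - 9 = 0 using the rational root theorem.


Rational root theorem: possible roots are ±p/q where:
  p divides the constant term (-9): p ∈ {1, 3, 9}
  q divides the leading coefficient (3): q ∈ {1, 3}

All possible rational roots: -9, -3, -1, -1/3, 1/3, 1, 3, 9

-9, -3, -1, -1/3, 1/3, 1, 3, 9


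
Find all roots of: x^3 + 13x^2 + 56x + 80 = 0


Let p(x) = x^3 + 13x^2 + 56x + 80. By the rational root theorem (leading coefficient 1), any rational root is an integer divisor of 80: try ±1, ±2, ... in turn.
Test x = 1: value = 150 ≠ 0.
Test x = -1: value = 36 ≠ 0.
Test x = 2: value = 252 ≠ 0.
Test x = -2: value = 12 ≠ 0.
Test x = 4: value = 576 ≠ 0.
Test x = -4: value = 0 ✓, so (x + 4) is a factor.
Synthetic division by (x + 4): bring down 1; 1(-4) + 13 = 9; 9(-4) + 56 = 20; 20(-4) + 80 = 0 → quotient x^2 + 9x + 20, remainder 0.
Solve the quadratic x^2 + 9x + 20 = 0: discriminant = 9^2 - 4(1)(20) = 81 - 80 = 1.
sqrt(1) = 1, so x = (-9 ± 1)/2: x = -4 or x = -5.
Collecting all roots found:

x = -5, x = -4 (multiplicity 2)


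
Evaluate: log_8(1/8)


We need the exponent such that 8^? = 1/8
8^(-1) = 1/8^1 = 1/8
Therefore log_8(1/8) = -1

-1


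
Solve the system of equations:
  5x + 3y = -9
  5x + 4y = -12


Using Cramer's rule:
Determinant D = (5)(4) - (5)(3) = 20 - 15 = 5
Dx = (-9)(4) - (-12)(3) = -36 + 36 = 0
Dy = (5)(-12) - (5)(-9) = -60 + 45 = -15
x = Dx/D = 0/5 = 0
y = Dy/D = -15/5 = -3

x = 0, y = -3


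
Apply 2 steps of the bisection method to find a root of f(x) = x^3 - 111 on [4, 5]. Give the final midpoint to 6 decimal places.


f(x) = x^3 - 111
f(4) = -47 < 0
f(5) = 14 > 0

Step 1: midpoint = (4.000000 + 5.000000)/2 = 4.500000
  f(4.500000) = -19.875000
  f(mid) < 0, so root is in [4.500000, 5.000000]

Step 2: midpoint = (4.500000 + 5.000000)/2 = 4.750000
  f(4.750000) = -3.828125
  f(mid) < 0, so root is in [4.750000, 5.000000]

midpoint = 4.750000


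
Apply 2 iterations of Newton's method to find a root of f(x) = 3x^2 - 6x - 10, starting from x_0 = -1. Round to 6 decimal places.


Newton's method: x_(n+1) = x_n - f(x_n)/f'(x_n)
f(x) = 3x^2 - 6x - 10
f'(x) = 6x - 6

Iteration 1:
  f(-1.000000) = -1.000000
  f'(-1.000000) = -12.000000
  x_1 = -1.000000 - (-1.000000)/(-12.000000) = -1.083333

Iteration 2:
  f(-1.083333) = 0.020833
  f'(-1.083333) = -12.500000
  x_2 = -1.083333 - (0.020833)/(-12.500000) = -1.081667

x_2 = -1.081667


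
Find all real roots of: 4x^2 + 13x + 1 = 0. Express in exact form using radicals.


Using the quadratic formula: x = (-b ± sqrt(b^2 - 4ac)) / (2a)
Here a = 4, b = 13, c = 1
Discriminant = b^2 - 4ac = 13^2 - 4(4)(1) = 169 - 16 = 153
Since discriminant = 153 > 0, there are two real roots.
x = (-13 ± 3*sqrt(17)) / 8
Numerically: x ≈ -0.0788 or x ≈ -3.1712

x = (-13 + 3*sqrt(17)) / 8 or x = (-13 - 3*sqrt(17)) / 8


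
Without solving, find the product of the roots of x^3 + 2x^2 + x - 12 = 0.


By Vieta's formulas for x^3 + bx^2 + cx + d = 0:
  r1 + r2 + r3 = -b/a = -2
  r1*r2 + r1*r3 + r2*r3 = c/a = 1
  r1*r2*r3 = -d/a = 12


Product = 12


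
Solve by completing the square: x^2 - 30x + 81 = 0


Start: x^2 - 30x + 81 = 0
Move constant: x^2 - 30x = -81
Half of -30 is -15, squared is 225
Add 225 to both sides: x^2 - 30x + 225 = 144
(x - 15)^2 = 144
x - 15 = ±12
x = 15 + 12 = 27 or x = 15 - 12 = 3

x = 3, x = 27


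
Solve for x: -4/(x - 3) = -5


Multiply both sides by (x - 3): -4 = -5(x - 3)
Distribute: -4 = -5x + 15
-5x = -4 - 15 = -19
x = 19/5

x = 19/5


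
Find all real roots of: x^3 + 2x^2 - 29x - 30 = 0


Let p(x) = x^3 + 2x^2 - 29x - 30. By the rational root theorem (leading coefficient 1), any rational root is an integer divisor of 30: try ±1, ±2, ... in turn.
Test x = 1: value = -56 ≠ 0.
Test x = -1: value = 0 ✓, so (x + 1) is a factor.
Synthetic division by (x + 1): bring down 1; 1(-1) + 2 = 1; 1(-1) - 29 = -30; (-30)(-1) - 30 = 0 → quotient x^2 + x - 30, remainder 0.
Solve the quadratic x^2 + x - 30 = 0: discriminant = 1^2 - 4(1)(-30) = 1 + 120 = 121.
sqrt(121) = 11, so x = (-1 ± 11)/2: x = 5 or x = -6.

x = -6, x = -1, x = 5


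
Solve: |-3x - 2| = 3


An absolute value equation |expr| = 3 gives two cases:
Case 1: -3x - 2 = 3
  -3x = 5, so x = -5/3
Case 2: -3x - 2 = -3
  -3x = -1, so x = 1/3

x = -5/3, x = 1/3


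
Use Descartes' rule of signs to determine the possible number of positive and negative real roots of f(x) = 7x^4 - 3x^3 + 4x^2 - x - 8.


Descartes' rule of signs:

For positive roots, count sign changes in f(x) = 7x^4 - 3x^3 + 4x^2 - x - 8:
Signs of coefficients: +, -, +, -, -
Number of sign changes: 3
Possible positive real roots: 3, 1

For negative roots, examine f(-x) = 7x^4 + 3x^3 + 4x^2 + x - 8:
Signs of coefficients: +, +, +, +, -
Number of sign changes: 1
Possible negative real roots: 1

Positive roots: 3 or 1; Negative roots: 1


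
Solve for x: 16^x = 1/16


Express both sides with the same base.
1/16 = 16^(-1)
Since the bases match: x = -1

x = -1


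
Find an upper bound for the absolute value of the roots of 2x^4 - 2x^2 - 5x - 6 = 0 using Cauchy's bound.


Cauchy's bound: all roots r satisfy |r| <= 1 + max(|a_i/a_n|) for i = 0,...,n-1
where a_n is the leading coefficient.

Coefficients: [2, 0, -2, -5, -6]
Leading coefficient a_n = 2
Ratios |a_i/a_n|: 0, 1, 5/2, 3
Maximum ratio: 3
Cauchy's bound: |r| <= 1 + 3 = 4

Upper bound = 4


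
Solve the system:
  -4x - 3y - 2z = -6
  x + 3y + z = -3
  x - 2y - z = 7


Using Cramer's rule. Expand each determinant along the first row.
D  = (-4)*[3*(-1) - 1*(-2)] - (-3)*[1*(-1) - 1*1] + (-2)*[1*(-2) - 3*1]
  = (-4)*(-1) - (-3)*(-2) + (-2)*(-5) = 8
Dx = (-6)*[3*(-1) - 1*(-2)] - (-3)*[(-3)*(-1) - 1*7] + (-2)*[(-3)*(-2) - 3*7]
  = (-6)*(-1) - (-3)*(-4) + (-2)*(-15) = 24
Dy = (-4)*[(-3)*(-1) - 1*7] - (-6)*[1*(-1) - 1*1] + (-2)*[1*7 - (-3)*1]
  = (-4)*(-4) - (-6)*(-2) + (-2)*(10) = -16
Dz = (-4)*[3*7 - (-3)*(-2)] - (-3)*[1*7 - (-3)*1] + (-6)*[1*(-2) - 3*1]
  = (-4)*(15) - (-3)*(10) + (-6)*(-5) = 0
x = Dx/D = 24/8 = 3, y = Dy/D = -16/8 = -2, z = Dz/D = 0/8 = 0
Check eq1: (-4)(3) + (-3)(-2) + (-2)(0) = -6 = -6 ✓
Check eq2: (1)(3) + (3)(-2) + (1)(0) = -3 = -3 ✓
Check eq3: (1)(3) + (-2)(-2) + (-1)(0) = 7 = 7 ✓

x = 3, y = -2, z = 0


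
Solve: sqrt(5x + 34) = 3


Square both sides: 5x + 34 = 3^2 = 9
5x = 9 - 34 = -25
x = -5
Check: sqrt(5*(-5) + 34) = sqrt(9) = 3 ✓

x = -5


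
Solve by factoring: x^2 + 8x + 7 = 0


We need two numbers that multiply to 7 and add to 8.
Those numbers are 1 and 7 (since 1 * 7 = 7 and 1 + 7 = 8).
So x^2 + 8x + 7 = (x + 1)(x + 7) = 0
Setting each factor to zero: x = -1 or x = -7

x = -7, x = -1


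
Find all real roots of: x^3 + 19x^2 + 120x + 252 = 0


Let p(x) = x^3 + 19x^2 + 120x + 252. By the rational root theorem (leading coefficient 1), any rational root is an integer divisor of 252: try ±1, ±2, ... in turn.
Test x = 1: value = 392 ≠ 0.
Test x = -1: value = 150 ≠ 0.
Test x = 2: value = 576 ≠ 0.
Test x = -2: value = 80 ≠ 0.
Test x = 3: value = 810 ≠ 0.
Test x = -3: value = 36 ≠ 0.
Test x = 4: value = 1100 ≠ 0.
Test x = -4: value = 12 ≠ 0.
Test x = 6: value = 1872 ≠ 0.
Test x = -6: value = 0 ✓, so (x + 6) is a factor.
Synthetic division by (x + 6): bring down 1; 1(-6) + 19 = 13; 13(-6) + 120 = 42; 42(-6) + 252 = 0 → quotient x^2 + 13x + 42, remainder 0.
Solve the quadratic x^2 + 13x + 42 = 0: discriminant = 13^2 - 4(1)(42) = 169 - 168 = 1.
sqrt(1) = 1, so x = (-13 ± 1)/2: x = -6 or x = -7.

x = -7, x = -6 (multiplicity 2)


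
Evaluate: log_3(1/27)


We need the exponent such that 3^? = 1/27
3^(-3) = 1/3^3 = 1/27
Therefore log_3(1/27) = -3

-3


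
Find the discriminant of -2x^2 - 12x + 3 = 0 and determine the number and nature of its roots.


For ax^2 + bx + c = 0, discriminant D = b^2 - 4ac
Here a = -2, b = -12, c = 3
D = (-12)^2 - 4(-2)(3) = 144 + 24 = 168

D = 168 > 0 but not a perfect square
The equation has 2 distinct real irrational roots.

Discriminant = 168, 2 distinct real irrational roots


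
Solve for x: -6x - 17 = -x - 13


Starting with: -6x - 17 = -x - 13
Move all x terms to left: (-6 + 1)x = -13 + 17
Simplify: -5x = 4
Divide both sides by -5: x = -4/5

x = -4/5


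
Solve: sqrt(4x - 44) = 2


Square both sides: 4x - 44 = 2^2 = 4
4x = 4 + 44 = 48
x = 12
Check: sqrt(4*12 - 44) = sqrt(4) = 2 ✓

x = 12


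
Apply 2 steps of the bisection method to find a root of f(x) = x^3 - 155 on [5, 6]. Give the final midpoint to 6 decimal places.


f(x) = x^3 - 155
f(5) = -30 < 0
f(6) = 61 > 0

Step 1: midpoint = (5.000000 + 6.000000)/2 = 5.500000
  f(5.500000) = 11.375000
  f(mid) > 0, so root is in [5.000000, 5.500000]

Step 2: midpoint = (5.000000 + 5.500000)/2 = 5.250000
  f(5.250000) = -10.296875
  f(mid) < 0, so root is in [5.250000, 5.500000]

midpoint = 5.250000


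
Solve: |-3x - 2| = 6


An absolute value equation |expr| = 6 gives two cases:
Case 1: -3x - 2 = 6
  -3x = 8, so x = -8/3
Case 2: -3x - 2 = -6
  -3x = -4, so x = 4/3

x = -8/3, x = 4/3


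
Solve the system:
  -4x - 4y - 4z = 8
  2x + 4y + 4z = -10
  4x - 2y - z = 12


Using Cramer's rule. Expand each determinant along the first row.
D  = (-4)*[4*(-1) - 4*(-2)] - (-4)*[2*(-1) - 4*4] + (-4)*[2*(-2) - 4*4]
  = (-4)*(4) - (-4)*(-18) + (-4)*(-20) = -8
Dx = 8*[4*(-1) - 4*(-2)] - (-4)*[(-10)*(-1) - 4*12] + (-4)*[(-10)*(-2) - 4*12]
  = 8*(4) - (-4)*(-38) + (-4)*(-28) = -8
Dy = (-4)*[(-10)*(-1) - 4*12] - 8*[2*(-1) - 4*4] + (-4)*[2*12 - (-10)*4]
  = (-4)*(-38) - 8*(-18) + (-4)*(64) = 40
Dz = (-4)*[4*12 - (-10)*(-2)] - (-4)*[2*12 - (-10)*4] + 8*[2*(-2) - 4*4]
  = (-4)*(28) - (-4)*(64) + 8*(-20) = -16
x = Dx/D = -8/-8 = 1, y = Dy/D = 40/-8 = -5, z = Dz/D = -16/-8 = 2
Check eq1: (-4)(1) + (-4)(-5) + (-4)(2) = 8 = 8 ✓
Check eq2: (2)(1) + (4)(-5) + (4)(2) = -10 = -10 ✓
Check eq3: (4)(1) + (-2)(-5) + (-1)(2) = 12 = 12 ✓

x = 1, y = -5, z = 2


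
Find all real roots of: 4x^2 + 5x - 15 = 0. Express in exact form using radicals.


Using the quadratic formula: x = (-b ± sqrt(b^2 - 4ac)) / (2a)
Here a = 4, b = 5, c = -15
Discriminant = b^2 - 4ac = 5^2 - 4(4)(-15) = 25 + 240 = 265
Since discriminant = 265 > 0, there are two real roots.
x = (-5 ± sqrt(265)) / 8
Numerically: x ≈ 1.4099 or x ≈ -2.6599

x = (-5 + sqrt(265)) / 8 or x = (-5 - sqrt(265)) / 8


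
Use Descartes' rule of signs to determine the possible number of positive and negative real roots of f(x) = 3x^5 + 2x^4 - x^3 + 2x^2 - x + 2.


Descartes' rule of signs:

For positive roots, count sign changes in f(x) = 3x^5 + 2x^4 - x^3 + 2x^2 - x + 2:
Signs of coefficients: +, +, -, +, -, +
Number of sign changes: 4
Possible positive real roots: 4, 2, 0

For negative roots, examine f(-x) = -3x^5 + 2x^4 + x^3 + 2x^2 + x + 2:
Signs of coefficients: -, +, +, +, +, +
Number of sign changes: 1
Possible negative real roots: 1

Positive roots: 4 or 2 or 0; Negative roots: 1


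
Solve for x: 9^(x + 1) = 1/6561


Express both sides with the same base.
1/6561 = 9^(-4)
Since the bases match, equate exponents: x + 1 = -4
So x = -4 - (1) = -5

x = -5


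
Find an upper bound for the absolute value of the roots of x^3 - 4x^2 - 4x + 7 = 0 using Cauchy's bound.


Cauchy's bound: all roots r satisfy |r| <= 1 + max(|a_i/a_n|) for i = 0,...,n-1
where a_n is the leading coefficient.

Coefficients: [1, -4, -4, 7]
Leading coefficient a_n = 1
Ratios |a_i/a_n|: 4, 4, 7
Maximum ratio: 7
Cauchy's bound: |r| <= 1 + 7 = 8

Upper bound = 8


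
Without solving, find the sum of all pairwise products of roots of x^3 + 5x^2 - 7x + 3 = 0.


By Vieta's formulas for x^3 + bx^2 + cx + d = 0:
  r1 + r2 + r3 = -b/a = -5
  r1*r2 + r1*r3 + r2*r3 = c/a = -7
  r1*r2*r3 = -d/a = -3


Sum of pairwise products = -7


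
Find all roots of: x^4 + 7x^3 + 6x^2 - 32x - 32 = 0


Let p(x) = x^4 + 7x^3 + 6x^2 - 32x - 32. By the rational root theorem (leading coefficient 1), any rational root is an integer divisor of 32: try ±1, ±2, ... in turn.
Test x = 1: value = -50 ≠ 0.
Test x = -1: value = 0 ✓, so (x + 1) is a factor.
Synthetic division by (x + 1): bring down 1; 1(-1) + 7 = 6; 6(-1) + 6 = 0; 0(-1) - 32 = -32; (-32)(-1) - 32 = 0 → quotient x^3 + 6x^2 - 32, remainder 0.
Continue with the quotient x^3 + 6x^2 - 32 (candidates must divide 32; re-test x = -1 first in case it repeats).
Test x = -1: value = -27 ≠ 0.
Test x = 2: value = 0 ✓, so (x - 2) is a factor.
Synthetic division by (x - 2): bring down 1; 1(2) + 6 = 8; 8(2) + 0 = 16; 16(2) - 32 = 0 → quotient x^2 + 8x + 16, remainder 0.
Solve the quadratic x^2 + 8x + 16 = 0: discriminant = 8^2 - 4(1)(16) = 64 - 64 = 0.
Discriminant = 0, so a double root: x = -8/2 = -4.
Collecting all roots found:

x = -4 (multiplicity 2), x = -1, x = 2


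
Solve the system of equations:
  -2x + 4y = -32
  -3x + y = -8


Using Cramer's rule:
Determinant D = (-2)(1) - (-3)(4) = -2 + 12 = 10
Dx = (-32)(1) - (-8)(4) = -32 + 32 = 0
Dy = (-2)(-8) - (-3)(-32) = 16 - 96 = -80
x = Dx/D = 0/10 = 0
y = Dy/D = -80/10 = -8

x = 0, y = -8


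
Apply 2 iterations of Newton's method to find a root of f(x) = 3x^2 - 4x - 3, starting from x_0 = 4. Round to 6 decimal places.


Newton's method: x_(n+1) = x_n - f(x_n)/f'(x_n)
f(x) = 3x^2 - 4x - 3
f'(x) = 6x - 4

Iteration 1:
  f(4.000000) = 29.000000
  f'(4.000000) = 20.000000
  x_1 = 4.000000 - (29.000000)/(20.000000) = 2.550000

Iteration 2:
  f(2.550000) = 6.307500
  f'(2.550000) = 11.300000
  x_2 = 2.550000 - (6.307500)/(11.300000) = 1.991814

x_2 = 1.991814


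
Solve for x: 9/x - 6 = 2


Subtract -6 from both sides: 9/x = 8
Multiply both sides by x: 9 = 8 * x
Divide by 8: x = 9/8

x = 9/8


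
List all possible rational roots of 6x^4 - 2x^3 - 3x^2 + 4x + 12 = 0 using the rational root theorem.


Rational root theorem: possible roots are ±p/q where:
  p divides the constant term (12): p ∈ {1, 2, 3, 4, 6, 12}
  q divides the leading coefficient (6): q ∈ {1, 2, 3, 6}

All possible rational roots: -12, -6, -4, -3, -2, -3/2, -4/3, -1, -2/3, -1/2, -1/3, -1/6, 1/6, 1/3, 1/2, 2/3, 1, 4/3, 3/2, 2, 3, 4, 6, 12

-12, -6, -4, -3, -2, -3/2, -4/3, -1, -2/3, -1/2, -1/3, -1/6, 1/6, 1/3, 1/2, 2/3, 1, 4/3, 3/2, 2, 3, 4, 6, 12


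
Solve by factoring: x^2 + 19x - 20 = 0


We need two numbers that multiply to -20 and add to 19.
Those numbers are 20 and -1 (since 20 * (-1) = -20 and 20 + (-1) = 19).
So x^2 + 19x - 20 = (x + 20)(x - 1) = 0
Setting each factor to zero: x = -20 or x = 1

x = -20, x = 1


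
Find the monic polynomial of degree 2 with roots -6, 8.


A monic polynomial with roots -6, 8 is:
p(x) = (x + 6)(x - 8)
After multiplying by (x + 6): x + 6
After multiplying by (x - 8): x^2 - 2x - 48

x^2 - 2x - 48


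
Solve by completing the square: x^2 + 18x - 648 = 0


Start: x^2 + 18x - 648 = 0
Move constant: x^2 + 18x = 648
Half of 18 is 9, squared is 81
Add 81 to both sides: x^2 + 18x + 81 = 729
(x + 9)^2 = 729
x + 9 = ±27
x = -9 + 27 = 18 or x = -9 - 27 = -36

x = -36, x = 18


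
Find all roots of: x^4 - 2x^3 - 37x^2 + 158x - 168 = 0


Let p(x) = x^4 - 2x^3 - 37x^2 + 158x - 168. By the rational root theorem (leading coefficient 1), any rational root is an integer divisor of 168: try ±1, ±2, ... in turn.
Test x = 1: value = -48 ≠ 0.
Test x = -1: value = -360 ≠ 0.
Test x = 2: value = 0 ✓, so (x - 2) is a factor.
Synthetic division by (x - 2): bring down 1; 1(2) - 2 = 0; 0(2) - 37 = -37; (-37)(2) + 158 = 84; 84(2) - 168 = 0 → quotient x^3 - 37x + 84, remainder 0.
Continue with the quotient x^3 - 37x + 84 (candidates must divide 84; re-test x = 2 first in case it repeats).
Test x = 2: value = 18 ≠ 0.
Test x = -2: value = 150 ≠ 0.
Test x = 3: value = 0 ✓, so (x - 3) is a factor.
Synthetic division by (x - 3): bring down 1; 1(3) + 0 = 3; 3(3) - 37 = -28; (-28)(3) + 84 = 0 → quotient x^2 + 3x - 28, remainder 0.
Solve the quadratic x^2 + 3x - 28 = 0: discriminant = 3^2 - 4(1)(-28) = 9 + 112 = 121.
sqrt(121) = 11, so x = (-3 ± 11)/2: x = 4 or x = -7.
Collecting all roots found:

x = -7, x = 2, x = 3, x = 4


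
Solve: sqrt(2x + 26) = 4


Square both sides: 2x + 26 = 4^2 = 16
2x = 16 - 26 = -10
x = -5
Check: sqrt(2*(-5) + 26) = sqrt(16) = 4 ✓

x = -5


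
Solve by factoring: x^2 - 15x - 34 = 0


We need two numbers that multiply to -34 and add to -15.
Those numbers are -17 and 2 (since (-17) * 2 = -34 and (-17) + 2 = -15).
So x^2 - 15x - 34 = (x - 17)(x + 2) = 0
Setting each factor to zero: x = 17 or x = -2

x = -2, x = 17


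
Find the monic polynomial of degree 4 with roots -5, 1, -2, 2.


A monic polynomial with roots -5, 1, -2, 2 is:
p(x) = (x + 5)(x - 1)(x + 2)(x - 2)
After multiplying by (x + 5): x + 5
After multiplying by (x - 1): x^2 + 4x - 5
After multiplying by (x + 2): x^3 + 6x^2 + 3x - 10
After multiplying by (x - 2): x^4 + 4x^3 - 9x^2 - 16x + 20

x^4 + 4x^3 - 9x^2 - 16x + 20


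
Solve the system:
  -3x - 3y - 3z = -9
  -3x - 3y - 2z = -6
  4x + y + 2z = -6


Using Cramer's rule. Expand each determinant along the first row.
D  = (-3)*[(-3)*2 - (-2)*1] - (-3)*[(-3)*2 - (-2)*4] + (-3)*[(-3)*1 - (-3)*4]
  = (-3)*(-4) - (-3)*(2) + (-3)*(9) = -9
Dx = (-9)*[(-3)*2 - (-2)*1] - (-3)*[(-6)*2 - (-2)*(-6)] + (-3)*[(-6)*1 - (-3)*(-6)]
  = (-9)*(-4) - (-3)*(-24) + (-3)*(-24) = 36
Dy = (-3)*[(-6)*2 - (-2)*(-6)] - (-9)*[(-3)*2 - (-2)*4] + (-3)*[(-3)*(-6) - (-6)*4]
  = (-3)*(-24) - (-9)*(2) + (-3)*(42) = -36
Dz = (-3)*[(-3)*(-6) - (-6)*1] - (-3)*[(-3)*(-6) - (-6)*4] + (-9)*[(-3)*1 - (-3)*4]
  = (-3)*(24) - (-3)*(42) + (-9)*(9) = -27
x = Dx/D = 36/-9 = -4, y = Dy/D = -36/-9 = 4, z = Dz/D = -27/-9 = 3
Check eq1: (-3)(-4) + (-3)(4) + (-3)(3) = -9 = -9 ✓
Check eq2: (-3)(-4) + (-3)(4) + (-2)(3) = -6 = -6 ✓
Check eq3: (4)(-4) + (1)(4) + (2)(3) = -6 = -6 ✓

x = -4, y = 4, z = 3


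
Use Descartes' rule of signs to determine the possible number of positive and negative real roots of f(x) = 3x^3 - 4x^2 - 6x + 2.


Descartes' rule of signs:

For positive roots, count sign changes in f(x) = 3x^3 - 4x^2 - 6x + 2:
Signs of coefficients: +, -, -, +
Number of sign changes: 2
Possible positive real roots: 2, 0

For negative roots, examine f(-x) = -3x^3 - 4x^2 + 6x + 2:
Signs of coefficients: -, -, +, +
Number of sign changes: 1
Possible negative real roots: 1

Positive roots: 2 or 0; Negative roots: 1


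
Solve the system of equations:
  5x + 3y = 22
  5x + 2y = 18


Using Cramer's rule:
Determinant D = (5)(2) - (5)(3) = 10 - 15 = -5
Dx = (22)(2) - (18)(3) = 44 - 54 = -10
Dy = (5)(18) - (5)(22) = 90 - 110 = -20
x = Dx/D = -10/-5 = 2
y = Dy/D = -20/-5 = 4

x = 2, y = 4


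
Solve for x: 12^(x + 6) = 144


Express both sides with the same base.
144 = 12^2
Since the bases match, equate exponents: x + 6 = 2
So x = 2 - (6) = -4

x = -4


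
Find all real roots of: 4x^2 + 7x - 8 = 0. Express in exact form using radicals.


Using the quadratic formula: x = (-b ± sqrt(b^2 - 4ac)) / (2a)
Here a = 4, b = 7, c = -8
Discriminant = b^2 - 4ac = 7^2 - 4(4)(-8) = 49 + 128 = 177
Since discriminant = 177 > 0, there are two real roots.
x = (-7 ± sqrt(177)) / 8
Numerically: x ≈ 0.7880 or x ≈ -2.5380

x = (-7 + sqrt(177)) / 8 or x = (-7 - sqrt(177)) / 8


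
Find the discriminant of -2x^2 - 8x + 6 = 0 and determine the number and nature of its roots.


For ax^2 + bx + c = 0, discriminant D = b^2 - 4ac
Here a = -2, b = -8, c = 6
D = (-8)^2 - 4(-2)(6) = 64 + 48 = 112

D = 112 > 0 but not a perfect square
The equation has 2 distinct real irrational roots.

Discriminant = 112, 2 distinct real irrational roots


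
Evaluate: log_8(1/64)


We need the exponent such that 8^? = 1/64
8^(-2) = 1/8^2 = 1/64
Therefore log_8(1/64) = -2

-2


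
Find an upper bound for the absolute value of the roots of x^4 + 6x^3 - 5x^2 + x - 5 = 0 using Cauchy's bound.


Cauchy's bound: all roots r satisfy |r| <= 1 + max(|a_i/a_n|) for i = 0,...,n-1
where a_n is the leading coefficient.

Coefficients: [1, 6, -5, 1, -5]
Leading coefficient a_n = 1
Ratios |a_i/a_n|: 6, 5, 1, 5
Maximum ratio: 6
Cauchy's bound: |r| <= 1 + 6 = 7

Upper bound = 7


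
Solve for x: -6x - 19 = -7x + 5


Starting with: -6x - 19 = -7x + 5
Move all x terms to left: (-6 + 7)x = 5 + 19
Simplify: x = 24
Divide both sides by 1: x = 24

x = 24


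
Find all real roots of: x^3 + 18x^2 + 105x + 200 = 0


Let p(x) = x^3 + 18x^2 + 105x + 200. By the rational root theorem (leading coefficient 1), any rational root is an integer divisor of 200: try ±1, ±2, ... in turn.
Test x = 1: value = 324 ≠ 0.
Test x = -1: value = 112 ≠ 0.
Test x = 2: value = 490 ≠ 0.
Test x = -2: value = 54 ≠ 0.
Test x = 4: value = 972 ≠ 0.
Test x = -4: value = 4 ≠ 0.
Test x = 5: value = 1300 ≠ 0.
Test x = -5: value = 0 ✓, so (x + 5) is a factor.
Synthetic division by (x + 5): bring down 1; 1(-5) + 18 = 13; 13(-5) + 105 = 40; 40(-5) + 200 = 0 → quotient x^2 + 13x + 40, remainder 0.
Solve the quadratic x^2 + 13x + 40 = 0: discriminant = 13^2 - 4(1)(40) = 169 - 160 = 9.
sqrt(9) = 3, so x = (-13 ± 3)/2: x = -5 or x = -8.

x = -8, x = -5 (multiplicity 2)


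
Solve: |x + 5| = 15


An absolute value equation |expr| = 15 gives two cases:
Case 1: x + 5 = 15
  x = 10, so x = 10
Case 2: x + 5 = -15
  x = -20, so x = -20

x = -20, x = 10


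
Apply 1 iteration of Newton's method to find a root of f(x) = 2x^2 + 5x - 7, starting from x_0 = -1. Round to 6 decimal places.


Newton's method: x_(n+1) = x_n - f(x_n)/f'(x_n)
f(x) = 2x^2 + 5x - 7
f'(x) = 4x + 5

Iteration 1:
  f(-1.000000) = -10.000000
  f'(-1.000000) = 1.000000
  x_1 = -1.000000 - (-10.000000)/(1.000000) = 9.000000

x_1 = 9.000000


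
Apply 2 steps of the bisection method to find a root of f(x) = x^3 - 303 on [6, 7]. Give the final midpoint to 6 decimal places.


f(x) = x^3 - 303
f(6) = -87 < 0
f(7) = 40 > 0

Step 1: midpoint = (6.000000 + 7.000000)/2 = 6.500000
  f(6.500000) = -28.375000
  f(mid) < 0, so root is in [6.500000, 7.000000]

Step 2: midpoint = (6.500000 + 7.000000)/2 = 6.750000
  f(6.750000) = 4.546875
  f(mid) > 0, so root is in [6.500000, 6.750000]

midpoint = 6.750000


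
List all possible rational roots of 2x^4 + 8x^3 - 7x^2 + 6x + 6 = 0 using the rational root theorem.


Rational root theorem: possible roots are ±p/q where:
  p divides the constant term (6): p ∈ {1, 2, 3, 6}
  q divides the leading coefficient (2): q ∈ {1, 2}

All possible rational roots: -6, -3, -2, -3/2, -1, -1/2, 1/2, 1, 3/2, 2, 3, 6

-6, -3, -2, -3/2, -1, -1/2, 1/2, 1, 3/2, 2, 3, 6


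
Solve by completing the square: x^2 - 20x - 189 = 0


Start: x^2 - 20x - 189 = 0
Move constant: x^2 - 20x = 189
Half of -20 is -10, squared is 100
Add 100 to both sides: x^2 - 20x + 100 = 289
(x - 10)^2 = 289
x - 10 = ±17
x = 10 + 17 = 27 or x = 10 - 17 = -7

x = -7, x = 27


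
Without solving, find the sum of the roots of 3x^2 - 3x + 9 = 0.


By Vieta's formulas for ax^2 + bx + c = 0:
  Sum of roots = -b/a
  Product of roots = c/a

Here a = 3, b = -3, c = 9
Sum = -(-3)/3 = 1
Product = 9/3 = 3

Sum = 1


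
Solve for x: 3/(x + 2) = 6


Multiply both sides by (x + 2): 3 = 6(x + 2)
Distribute: 3 = 6x + 12
6x = 3 - 12 = -9
x = -3/2

x = -3/2


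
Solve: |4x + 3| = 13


An absolute value equation |expr| = 13 gives two cases:
Case 1: 4x + 3 = 13
  4x = 10, so x = 5/2
Case 2: 4x + 3 = -13
  4x = -16, so x = -4

x = -4, x = 5/2


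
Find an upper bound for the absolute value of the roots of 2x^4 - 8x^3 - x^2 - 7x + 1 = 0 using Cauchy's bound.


Cauchy's bound: all roots r satisfy |r| <= 1 + max(|a_i/a_n|) for i = 0,...,n-1
where a_n is the leading coefficient.

Coefficients: [2, -8, -1, -7, 1]
Leading coefficient a_n = 2
Ratios |a_i/a_n|: 4, 1/2, 7/2, 1/2
Maximum ratio: 4
Cauchy's bound: |r| <= 1 + 4 = 5

Upper bound = 5


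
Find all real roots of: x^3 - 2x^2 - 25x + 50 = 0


Let p(x) = x^3 - 2x^2 - 25x + 50. By the rational root theorem (leading coefficient 1), any rational root is an integer divisor of 50: try ±1, ±2, ... in turn.
Test x = 1: value = 24 ≠ 0.
Test x = -1: value = 72 ≠ 0.
Test x = 2: value = 0 ✓, so (x - 2) is a factor.
Synthetic division by (x - 2): bring down 1; 1(2) - 2 = 0; 0(2) - 25 = -25; (-25)(2) + 50 = 0 → quotient x^2 - 25, remainder 0.
Solve the quadratic x^2 - 25 = 0: discriminant = 0^2 - 4(1)(-25) = 0 + 100 = 100.
sqrt(100) = 10, so x = (0 ± 10)/2: x = 5 or x = -5.

x = -5, x = 2, x = 5


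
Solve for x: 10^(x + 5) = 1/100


Express both sides with the same base.
1/100 = 10^(-2)
Since the bases match, equate exponents: x + 5 = -2
So x = -2 - (5) = -7

x = -7


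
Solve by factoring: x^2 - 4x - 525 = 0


We need two numbers that multiply to -525 and add to -4.
Those numbers are -25 and 21 (since (-25) * 21 = -525 and (-25) + 21 = -4).
So x^2 - 4x - 525 = (x - 25)(x + 21) = 0
Setting each factor to zero: x = 25 or x = -21

x = -21, x = 25


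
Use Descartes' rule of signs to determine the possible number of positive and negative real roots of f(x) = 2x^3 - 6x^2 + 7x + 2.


Descartes' rule of signs:

For positive roots, count sign changes in f(x) = 2x^3 - 6x^2 + 7x + 2:
Signs of coefficients: +, -, +, +
Number of sign changes: 2
Possible positive real roots: 2, 0

For negative roots, examine f(-x) = -2x^3 - 6x^2 - 7x + 2:
Signs of coefficients: -, -, -, +
Number of sign changes: 1
Possible negative real roots: 1

Positive roots: 2 or 0; Negative roots: 1


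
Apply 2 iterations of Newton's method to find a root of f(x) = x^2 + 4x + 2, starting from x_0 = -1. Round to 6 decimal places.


Newton's method: x_(n+1) = x_n - f(x_n)/f'(x_n)
f(x) = x^2 + 4x + 2
f'(x) = 2x + 4

Iteration 1:
  f(-1.000000) = -1.000000
  f'(-1.000000) = 2.000000
  x_1 = -1.000000 - (-1.000000)/(2.000000) = -0.500000

Iteration 2:
  f(-0.500000) = 0.250000
  f'(-0.500000) = 3.000000
  x_2 = -0.500000 - (0.250000)/(3.000000) = -0.583333

x_2 = -0.583333


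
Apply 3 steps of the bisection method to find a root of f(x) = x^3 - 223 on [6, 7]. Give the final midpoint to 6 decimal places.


f(x) = x^3 - 223
f(6) = -7 < 0
f(7) = 120 > 0

Step 1: midpoint = (6.000000 + 7.000000)/2 = 6.500000
  f(6.500000) = 51.625000
  f(mid) > 0, so root is in [6.000000, 6.500000]

Step 2: midpoint = (6.000000 + 6.500000)/2 = 6.250000
  f(6.250000) = 21.140625
  f(mid) > 0, so root is in [6.000000, 6.250000]

Step 3: midpoint = (6.000000 + 6.250000)/2 = 6.125000
  f(6.125000) = 6.783203
  f(mid) > 0, so root is in [6.000000, 6.125000]

midpoint = 6.125000


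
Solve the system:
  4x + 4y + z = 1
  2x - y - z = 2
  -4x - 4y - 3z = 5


Using Cramer's rule. Expand each determinant along the first row.
D  = 4*[(-1)*(-3) - (-1)*(-4)] - 4*[2*(-3) - (-1)*(-4)] + 1*[2*(-4) - (-1)*(-4)]
  = 4*(-1) - 4*(-10) + 1*(-12) = 24
Dx = 1*[(-1)*(-3) - (-1)*(-4)] - 4*[2*(-3) - (-1)*5] + 1*[2*(-4) - (-1)*5]
  = 1*(-1) - 4*(-1) + 1*(-3) = 0
Dy = 4*[2*(-3) - (-1)*5] - 1*[2*(-3) - (-1)*(-4)] + 1*[2*5 - 2*(-4)]
  = 4*(-1) - 1*(-10) + 1*(18) = 24
Dz = 4*[(-1)*5 - 2*(-4)] - 4*[2*5 - 2*(-4)] + 1*[2*(-4) - (-1)*(-4)]
  = 4*(3) - 4*(18) + 1*(-12) = -72
x = Dx/D = 0/24 = 0, y = Dy/D = 24/24 = 1, z = Dz/D = -72/24 = -3
Check eq1: (4)(0) + (4)(1) + (1)(-3) = 1 = 1 ✓
Check eq2: (2)(0) + (-1)(1) + (-1)(-3) = 2 = 2 ✓
Check eq3: (-4)(0) + (-4)(1) + (-3)(-3) = 5 = 5 ✓

x = 0, y = 1, z = -3


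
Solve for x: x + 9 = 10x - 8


Starting with: x + 9 = 10x - 8
Move all x terms to left: (1 - 10)x = -8 - 9
Simplify: -9x = -17
Divide both sides by -9: x = 17/9

x = 17/9


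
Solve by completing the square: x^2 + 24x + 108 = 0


Start: x^2 + 24x + 108 = 0
Move constant: x^2 + 24x = -108
Half of 24 is 12, squared is 144
Add 144 to both sides: x^2 + 24x + 144 = 36
(x + 12)^2 = 36
x + 12 = ±6
x = -12 + 6 = -6 or x = -12 - 6 = -18

x = -18, x = -6


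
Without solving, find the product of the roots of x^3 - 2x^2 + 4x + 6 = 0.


By Vieta's formulas for x^3 + bx^2 + cx + d = 0:
  r1 + r2 + r3 = -b/a = 2
  r1*r2 + r1*r3 + r2*r3 = c/a = 4
  r1*r2*r3 = -d/a = -6


Product = -6


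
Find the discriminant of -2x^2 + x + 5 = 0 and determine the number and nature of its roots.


For ax^2 + bx + c = 0, discriminant D = b^2 - 4ac
Here a = -2, b = 1, c = 5
D = (1)^2 - 4(-2)(5) = 1 + 40 = 41

D = 41 > 0 but not a perfect square
The equation has 2 distinct real irrational roots.

Discriminant = 41, 2 distinct real irrational roots


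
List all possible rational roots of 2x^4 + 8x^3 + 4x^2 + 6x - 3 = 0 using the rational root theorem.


Rational root theorem: possible roots are ±p/q where:
  p divides the constant term (-3): p ∈ {1, 3}
  q divides the leading coefficient (2): q ∈ {1, 2}

All possible rational roots: -3, -3/2, -1, -1/2, 1/2, 1, 3/2, 3

-3, -3/2, -1, -1/2, 1/2, 1, 3/2, 3
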